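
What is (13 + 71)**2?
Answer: 7056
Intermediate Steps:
(13 + 71)**2 = 84**2 = 7056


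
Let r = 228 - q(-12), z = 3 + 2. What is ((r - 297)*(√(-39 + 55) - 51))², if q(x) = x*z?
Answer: 178929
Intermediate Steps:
z = 5
q(x) = 5*x (q(x) = x*5 = 5*x)
r = 288 (r = 228 - 5*(-12) = 228 - 1*(-60) = 228 + 60 = 288)
((r - 297)*(√(-39 + 55) - 51))² = ((288 - 297)*(√(-39 + 55) - 51))² = (-9*(√16 - 51))² = (-9*(4 - 51))² = (-9*(-47))² = 423² = 178929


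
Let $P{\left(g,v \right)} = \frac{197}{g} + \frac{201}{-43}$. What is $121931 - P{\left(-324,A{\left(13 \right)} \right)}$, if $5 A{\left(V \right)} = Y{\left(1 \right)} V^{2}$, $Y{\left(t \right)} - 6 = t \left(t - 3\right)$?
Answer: $\frac{1698816287}{13932} \approx 1.2194 \cdot 10^{5}$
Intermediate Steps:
$Y{\left(t \right)} = 6 + t \left(-3 + t\right)$ ($Y{\left(t \right)} = 6 + t \left(t - 3\right) = 6 + t \left(-3 + t\right)$)
$A{\left(V \right)} = \frac{4 V^{2}}{5}$ ($A{\left(V \right)} = \frac{\left(6 + 1^{2} - 3\right) V^{2}}{5} = \frac{\left(6 + 1 - 3\right) V^{2}}{5} = \frac{4 V^{2}}{5}$)
$P{\left(g,v \right)} = - \frac{201}{43} + \frac{197}{g}$ ($P{\left(g,v \right)} = \frac{197}{g} + 201 \left(- \frac{1}{43}\right) = \frac{197}{g} - \frac{201}{43} = - \frac{201}{43} + \frac{197}{g}$)
$121931 - P{\left(-324,A{\left(13 \right)} \right)} = 121931 - \left(- \frac{201}{43} + \frac{197}{-324}\right) = 121931 - \left(- \frac{201}{43} + 197 \left(- \frac{1}{324}\right)\right) = 121931 - \left(- \frac{201}{43} - \frac{197}{324}\right) = 121931 - - \frac{73595}{13932} = 121931 + \frac{73595}{13932} = \frac{1698816287}{13932}$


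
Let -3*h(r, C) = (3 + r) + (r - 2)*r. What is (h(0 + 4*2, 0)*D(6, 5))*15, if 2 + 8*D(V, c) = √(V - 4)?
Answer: 295/4 - 295*√2/8 ≈ 21.601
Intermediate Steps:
h(r, C) = -1 - r/3 - r*(-2 + r)/3 (h(r, C) = -((3 + r) + (r - 2)*r)/3 = -((3 + r) + (-2 + r)*r)/3 = -((3 + r) + r*(-2 + r))/3 = -(3 + r + r*(-2 + r))/3 = -1 - r/3 - r*(-2 + r)/3)
D(V, c) = -¼ + √(-4 + V)/8 (D(V, c) = -¼ + √(V - 4)/8 = -¼ + √(-4 + V)/8)
(h(0 + 4*2, 0)*D(6, 5))*15 = ((-1 - (0 + 4*2)²/3 + (0 + 4*2)/3)*(-¼ + √(-4 + 6)/8))*15 = ((-1 - (0 + 8)²/3 + (0 + 8)/3)*(-¼ + √2/8))*15 = ((-1 - ⅓*8² + (⅓)*8)*(-¼ + √2/8))*15 = ((-1 - ⅓*64 + 8/3)*(-¼ + √2/8))*15 = ((-1 - 64/3 + 8/3)*(-¼ + √2/8))*15 = -59*(-¼ + √2/8)/3*15 = (59/12 - 59*√2/24)*15 = 295/4 - 295*√2/8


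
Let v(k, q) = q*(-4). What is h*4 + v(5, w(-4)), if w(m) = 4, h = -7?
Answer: -44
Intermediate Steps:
v(k, q) = -4*q
h*4 + v(5, w(-4)) = -7*4 - 4*4 = -28 - 16 = -44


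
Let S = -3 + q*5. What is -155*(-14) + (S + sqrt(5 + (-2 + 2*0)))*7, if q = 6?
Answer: 2359 + 7*sqrt(3) ≈ 2371.1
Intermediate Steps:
S = 27 (S = -3 + 6*5 = -3 + 30 = 27)
-155*(-14) + (S + sqrt(5 + (-2 + 2*0)))*7 = -155*(-14) + (27 + sqrt(5 + (-2 + 2*0)))*7 = 2170 + (27 + sqrt(5 + (-2 + 0)))*7 = 2170 + (27 + sqrt(5 - 2))*7 = 2170 + (27 + sqrt(3))*7 = 2170 + (189 + 7*sqrt(3)) = 2359 + 7*sqrt(3)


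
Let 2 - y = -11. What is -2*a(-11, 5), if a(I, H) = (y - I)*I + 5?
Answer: 518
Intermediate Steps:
y = 13 (y = 2 - 1*(-11) = 2 + 11 = 13)
a(I, H) = 5 + I*(13 - I) (a(I, H) = (13 - I)*I + 5 = I*(13 - I) + 5 = 5 + I*(13 - I))
-2*a(-11, 5) = -2*(5 - 1*(-11)² + 13*(-11)) = -2*(5 - 1*121 - 143) = -2*(5 - 121 - 143) = -2*(-259) = 518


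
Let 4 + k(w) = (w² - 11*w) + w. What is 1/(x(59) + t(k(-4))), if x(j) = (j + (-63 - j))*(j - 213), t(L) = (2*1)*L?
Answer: 1/9806 ≈ 0.00010198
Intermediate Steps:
k(w) = -4 + w² - 10*w (k(w) = -4 + ((w² - 11*w) + w) = -4 + (w² - 10*w) = -4 + w² - 10*w)
t(L) = 2*L
x(j) = 13419 - 63*j (x(j) = -63*(-213 + j) = 13419 - 63*j)
1/(x(59) + t(k(-4))) = 1/((13419 - 63*59) + 2*(-4 + (-4)² - 10*(-4))) = 1/((13419 - 3717) + 2*(-4 + 16 + 40)) = 1/(9702 + 2*52) = 1/(9702 + 104) = 1/9806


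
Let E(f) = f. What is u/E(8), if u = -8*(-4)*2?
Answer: 8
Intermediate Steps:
u = 64 (u = 32*2 = 64)
u/E(8) = 64/8 = 64*(⅛) = 8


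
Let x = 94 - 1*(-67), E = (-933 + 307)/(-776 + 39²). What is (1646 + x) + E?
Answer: 1345589/745 ≈ 1806.2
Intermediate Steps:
E = -626/745 (E = -626/(-776 + 1521) = -626/745 ≈ -0.84027)
x = 161 (x = 94 + 67 = 161)
(1646 + x) + E = (1646 + 161) - 626/745 = 1807 - 626/745 = 1345589/745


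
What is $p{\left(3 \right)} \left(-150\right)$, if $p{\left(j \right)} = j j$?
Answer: $-1350$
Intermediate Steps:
$p{\left(j \right)} = j^{2}$
$p{\left(3 \right)} \left(-150\right) = 3^{2} \left(-150\right) = 9 \left(-150\right) = -1350$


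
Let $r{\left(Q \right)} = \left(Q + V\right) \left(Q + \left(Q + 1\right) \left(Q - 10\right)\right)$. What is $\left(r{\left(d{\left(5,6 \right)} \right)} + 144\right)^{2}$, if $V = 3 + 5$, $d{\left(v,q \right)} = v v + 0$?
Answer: $191517921$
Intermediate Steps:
$d{\left(v,q \right)} = v^{2}$ ($d{\left(v,q \right)} = v^{2} + 0 = v^{2}$)
$V = 8$
$r{\left(Q \right)} = \left(8 + Q\right) \left(Q + \left(1 + Q\right) \left(-10 + Q\right)\right)$ ($r{\left(Q \right)} = \left(Q + 8\right) \left(Q + \left(Q + 1\right) \left(Q - 10\right)\right) = \left(8 + Q\right) \left(Q + \left(1 + Q\right) \left(-10 + Q\right)\right)$)
$\left(r{\left(d{\left(5,6 \right)} \right)} + 144\right)^{2} = \left(\left(-80 + \left(5^{2}\right)^{3} - 74 \cdot 5^{2}\right) + 144\right)^{2} = \left(\left(-80 + 25^{3} - 1850\right) + 144\right)^{2} = \left(\left(-80 + 15625 - 1850\right) + 144\right)^{2} = \left(13695 + 144\right)^{2} = 13839^{2} = 191517921$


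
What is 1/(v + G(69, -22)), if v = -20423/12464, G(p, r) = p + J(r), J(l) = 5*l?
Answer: -12464/531447 ≈ -0.023453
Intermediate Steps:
G(p, r) = p + 5*r
v = -20423/12464 (v = -20423*1/12464 = -20423/12464 ≈ -1.6386)
1/(v + G(69, -22)) = 1/(-20423/12464 + (69 + 5*(-22))) = 1/(-20423/12464 + (69 - 110)) = 1/(-20423/12464 - 41) = 1/(-531447/12464) = -12464/531447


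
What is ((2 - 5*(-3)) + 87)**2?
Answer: 10816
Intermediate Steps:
((2 - 5*(-3)) + 87)**2 = ((2 + 15) + 87)**2 = (17 + 87)**2 = 104**2 = 10816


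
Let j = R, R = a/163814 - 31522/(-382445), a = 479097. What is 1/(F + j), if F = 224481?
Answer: 8949977890/2009126899867529 ≈ 4.4547e-6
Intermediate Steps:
R = 26913142439/8949977890 (R = 479097/163814 - 31522/(-382445) = 479097*(1/163814) - 31522*(-1/382445) = 479097/163814 + 31522/382445 = 26913142439/8949977890 ≈ 3.0071)
j = 26913142439/8949977890 ≈ 3.0071
1/(F + j) = 1/(224481 + 26913142439/8949977890) = 1/(2009126899867529/8949977890) = 8949977890/2009126899867529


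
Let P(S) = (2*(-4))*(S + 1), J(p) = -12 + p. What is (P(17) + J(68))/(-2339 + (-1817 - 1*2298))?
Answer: 44/3227 ≈ 0.013635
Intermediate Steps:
P(S) = -8 - 8*S (P(S) = -8*(1 + S) = -8 - 8*S)
(P(17) + J(68))/(-2339 + (-1817 - 1*2298)) = ((-8 - 8*17) + (-12 + 68))/(-2339 + (-1817 - 1*2298)) = ((-8 - 136) + 56)/(-2339 + (-1817 - 2298)) = (-144 + 56)/(-2339 - 4115) = -88/(-6454) = -88*(-1/6454) = 44/3227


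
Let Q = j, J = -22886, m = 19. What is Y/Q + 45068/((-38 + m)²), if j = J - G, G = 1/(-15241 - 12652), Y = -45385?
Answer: 1538240567579/12128824743 ≈ 126.83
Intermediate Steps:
G = -1/27893 (G = 1/(-27893) = -1/27893 ≈ -3.5851e-5)
j = -638359197/27893 (j = -22886 - 1*(-1/27893) = -22886 + 1/27893 = -638359197/27893 ≈ -22886.)
Q = -638359197/27893 ≈ -22886.
Y/Q + 45068/((-38 + m)²) = -45385/(-638359197/27893) + 45068/((-38 + 19)²) = -45385*(-27893/638359197) + 45068/((-19)²) = 1265923805/638359197 + 45068/361 = 1265923805/638359197 + 45068*(1/361) = 1265923805/638359197 + 2372/19 = 1538240567579/12128824743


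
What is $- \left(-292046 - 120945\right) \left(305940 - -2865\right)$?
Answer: $127533685755$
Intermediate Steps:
$- \left(-292046 - 120945\right) \left(305940 - -2865\right) = - \left(-412991\right) \left(305940 + 2865\right) = - \left(-412991\right) 308805 = \left(-1\right) \left(-127533685755\right) = 127533685755$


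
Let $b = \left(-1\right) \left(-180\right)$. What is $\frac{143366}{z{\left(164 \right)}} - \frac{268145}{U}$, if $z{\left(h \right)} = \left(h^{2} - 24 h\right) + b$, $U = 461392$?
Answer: $\frac{14985762543}{2669152720} \approx 5.6144$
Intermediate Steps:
$b = 180$
$z{\left(h \right)} = 180 + h^{2} - 24 h$ ($z{\left(h \right)} = \left(h^{2} - 24 h\right) + 180 = 180 + h^{2} - 24 h$)
$\frac{143366}{z{\left(164 \right)}} - \frac{268145}{U} = \frac{143366}{180 + 164^{2} - 3936} - \frac{268145}{461392} = \frac{143366}{180 + 26896 - 3936} - \frac{268145}{461392} = \frac{143366}{23140} - \frac{268145}{461392} = 143366 \cdot \frac{1}{23140} - \frac{268145}{461392} = \frac{71683}{11570} - \frac{268145}{461392} = \frac{14985762543}{2669152720}$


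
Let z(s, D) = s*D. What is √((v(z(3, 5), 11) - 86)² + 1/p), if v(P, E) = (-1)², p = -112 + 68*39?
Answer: √11653203135/1270 ≈ 85.000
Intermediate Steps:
z(s, D) = D*s
p = 2540 (p = -112 + 2652 = 2540)
v(P, E) = 1
√((v(z(3, 5), 11) - 86)² + 1/p) = √((1 - 86)² + 1/2540) = √((-85)² + 1/2540) = √(7225 + 1/2540) = √(18351501/2540) = √11653203135/1270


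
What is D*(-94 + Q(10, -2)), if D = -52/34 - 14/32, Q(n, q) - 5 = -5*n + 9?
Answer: 34775/136 ≈ 255.70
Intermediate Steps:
Q(n, q) = 14 - 5*n (Q(n, q) = 5 + (-5*n + 9) = 5 + (9 - 5*n) = 14 - 5*n)
D = -535/272 (D = -52*1/34 - 14*1/32 = -26/17 - 7/16 = -535/272 ≈ -1.9669)
D*(-94 + Q(10, -2)) = -535*(-94 + (14 - 5*10))/272 = -535*(-94 + (14 - 50))/272 = -535*(-94 - 36)/272 = -535/272*(-130) = 34775/136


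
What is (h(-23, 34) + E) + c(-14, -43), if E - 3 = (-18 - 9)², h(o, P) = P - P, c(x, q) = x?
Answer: 718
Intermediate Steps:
h(o, P) = 0
E = 732 (E = 3 + (-18 - 9)² = 3 + (-27)² = 3 + 729 = 732)
(h(-23, 34) + E) + c(-14, -43) = (0 + 732) - 14 = 732 - 14 = 718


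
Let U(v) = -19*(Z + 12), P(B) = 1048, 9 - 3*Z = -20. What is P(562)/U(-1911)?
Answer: -3144/1235 ≈ -2.5457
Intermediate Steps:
Z = 29/3 (Z = 3 - ⅓*(-20) = 3 + 20/3 = 29/3 ≈ 9.6667)
U(v) = -1235/3 (U(v) = -19*(29/3 + 12) = -19*65/3 = -1235/3)
P(562)/U(-1911) = 1048/(-1235/3) = 1048*(-3/1235) = -3144/1235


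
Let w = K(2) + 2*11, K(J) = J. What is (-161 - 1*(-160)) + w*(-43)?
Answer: -1033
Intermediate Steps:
w = 24 (w = 2 + 2*11 = 2 + 22 = 24)
(-161 - 1*(-160)) + w*(-43) = (-161 - 1*(-160)) + 24*(-43) = (-161 + 160) - 1032 = -1 - 1032 = -1033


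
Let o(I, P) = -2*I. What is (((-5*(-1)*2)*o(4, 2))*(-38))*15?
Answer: 45600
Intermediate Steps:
(((-5*(-1)*2)*o(4, 2))*(-38))*15 = (((-5*(-1)*2)*(-2*4))*(-38))*15 = (((5*2)*(-8))*(-38))*15 = ((10*(-8))*(-38))*15 = -80*(-38)*15 = 3040*15 = 45600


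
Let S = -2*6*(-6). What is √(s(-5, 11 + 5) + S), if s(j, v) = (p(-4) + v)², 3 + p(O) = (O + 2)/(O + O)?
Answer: √3961/4 ≈ 15.734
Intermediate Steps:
p(O) = -3 + (2 + O)/(2*O) (p(O) = -3 + (O + 2)/(O + O) = -3 + (2 + O)/((2*O)) = -3 + (2 + O)*(1/(2*O)) = -3 + (2 + O)/(2*O))
S = 72 (S = -12*(-6) = 72)
s(j, v) = (-11/4 + v)² (s(j, v) = ((-5/2 + 1/(-4)) + v)² = ((-5/2 - ¼) + v)² = (-11/4 + v)²)
√(s(-5, 11 + 5) + S) = √((11 - 4*(11 + 5))²/16 + 72) = √((11 - 4*16)²/16 + 72) = √((11 - 64)²/16 + 72) = √((1/16)*(-53)² + 72) = √((1/16)*2809 + 72) = √(2809/16 + 72) = √(3961/16) = √3961/4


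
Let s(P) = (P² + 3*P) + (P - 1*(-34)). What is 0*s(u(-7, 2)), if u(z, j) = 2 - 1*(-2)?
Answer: 0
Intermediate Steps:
u(z, j) = 4 (u(z, j) = 2 + 2 = 4)
s(P) = 34 + P² + 4*P (s(P) = (P² + 3*P) + (P + 34) = (P² + 3*P) + (34 + P) = 34 + P² + 4*P)
0*s(u(-7, 2)) = 0*(34 + 4² + 4*4) = 0*(34 + 16 + 16) = 0*66 = 0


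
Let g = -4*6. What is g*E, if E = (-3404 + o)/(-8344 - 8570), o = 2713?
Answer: -2764/2819 ≈ -0.98049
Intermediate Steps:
g = -24
E = 691/16914 (E = (-3404 + 2713)/(-8344 - 8570) = -691/(-16914) = -691*(-1/16914) = 691/16914 ≈ 0.040854)
g*E = -24*691/16914 = -2764/2819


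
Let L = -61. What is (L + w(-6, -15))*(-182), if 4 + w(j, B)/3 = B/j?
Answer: 11921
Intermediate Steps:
w(j, B) = -12 + 3*B/j (w(j, B) = -12 + 3*(B/j) = -12 + 3*B/j)
(L + w(-6, -15))*(-182) = (-61 + (-12 + 3*(-15)/(-6)))*(-182) = (-61 + (-12 + 3*(-15)*(-⅙)))*(-182) = (-61 + (-12 + 15/2))*(-182) = (-61 - 9/2)*(-182) = -131/2*(-182) = 11921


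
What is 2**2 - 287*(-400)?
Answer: 114804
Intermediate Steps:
2**2 - 287*(-400) = 4 + 114800 = 114804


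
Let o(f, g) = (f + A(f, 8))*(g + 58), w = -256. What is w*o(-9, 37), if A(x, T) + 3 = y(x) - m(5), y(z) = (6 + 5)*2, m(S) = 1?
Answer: -218880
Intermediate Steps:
y(z) = 22 (y(z) = 11*2 = 22)
A(x, T) = 18 (A(x, T) = -3 + (22 - 1*1) = -3 + (22 - 1) = -3 + 21 = 18)
o(f, g) = (18 + f)*(58 + g) (o(f, g) = (f + 18)*(g + 58) = (18 + f)*(58 + g))
w*o(-9, 37) = -256*(1044 + 18*37 + 58*(-9) - 9*37) = -256*(1044 + 666 - 522 - 333) = -256*855 = -218880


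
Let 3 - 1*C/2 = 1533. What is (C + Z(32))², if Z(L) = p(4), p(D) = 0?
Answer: 9363600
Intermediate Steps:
C = -3060 (C = 6 - 2*1533 = 6 - 3066 = -3060)
Z(L) = 0
(C + Z(32))² = (-3060 + 0)² = (-3060)² = 9363600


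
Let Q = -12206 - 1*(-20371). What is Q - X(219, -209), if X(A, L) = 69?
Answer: 8096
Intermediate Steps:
Q = 8165 (Q = -12206 + 20371 = 8165)
Q - X(219, -209) = 8165 - 1*69 = 8165 - 69 = 8096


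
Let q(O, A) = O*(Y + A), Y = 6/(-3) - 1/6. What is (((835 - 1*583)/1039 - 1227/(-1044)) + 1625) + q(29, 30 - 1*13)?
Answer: 743603369/361572 ≈ 2056.6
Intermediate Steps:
Y = -13/6 (Y = 6*(-⅓) - 1*⅙ = -2 - ⅙ = -13/6 ≈ -2.1667)
q(O, A) = O*(-13/6 + A)
(((835 - 1*583)/1039 - 1227/(-1044)) + 1625) + q(29, 30 - 1*13) = (((835 - 1*583)/1039 - 1227/(-1044)) + 1625) + (⅙)*29*(-13 + 6*(30 - 1*13)) = (((835 - 583)*(1/1039) - 1227*(-1/1044)) + 1625) + (⅙)*29*(-13 + 6*(30 - 13)) = ((252*(1/1039) + 409/348) + 1625) + (⅙)*29*(-13 + 6*17) = ((252/1039 + 409/348) + 1625) + (⅙)*29*(-13 + 102) = (512647/361572 + 1625) + (⅙)*29*89 = 588067147/361572 + 2581/6 = 743603369/361572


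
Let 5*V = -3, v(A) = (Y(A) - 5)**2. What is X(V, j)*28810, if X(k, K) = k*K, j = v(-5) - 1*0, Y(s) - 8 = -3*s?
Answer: -5600664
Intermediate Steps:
Y(s) = 8 - 3*s
v(A) = (3 - 3*A)**2 (v(A) = ((8 - 3*A) - 5)**2 = (3 - 3*A)**2)
j = 324 (j = 9*(-1 - 5)**2 - 1*0 = 9*(-6)**2 + 0 = 9*36 + 0 = 324 + 0 = 324)
V = -3/5 (V = (1/5)*(-3) = -3/5 ≈ -0.60000)
X(k, K) = K*k
X(V, j)*28810 = (324*(-3/5))*28810 = -972/5*28810 = -5600664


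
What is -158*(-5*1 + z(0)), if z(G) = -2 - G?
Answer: 1106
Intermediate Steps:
-158*(-5*1 + z(0)) = -158*(-5*1 + (-2 - 1*0)) = -158*(-5 + (-2 + 0)) = -158*(-5 - 2) = -158*(-7) = 1106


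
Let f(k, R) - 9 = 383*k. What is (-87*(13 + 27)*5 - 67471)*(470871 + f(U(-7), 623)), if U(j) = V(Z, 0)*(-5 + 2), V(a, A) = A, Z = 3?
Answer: -39964056480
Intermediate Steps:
U(j) = 0 (U(j) = 0*(-5 + 2) = 0*(-3) = 0)
f(k, R) = 9 + 383*k
(-87*(13 + 27)*5 - 67471)*(470871 + f(U(-7), 623)) = (-87*(13 + 27)*5 - 67471)*(470871 + (9 + 383*0)) = (-3480*5 - 67471)*(470871 + (9 + 0)) = (-87*200 - 67471)*(470871 + 9) = (-17400 - 67471)*470880 = -84871*470880 = -39964056480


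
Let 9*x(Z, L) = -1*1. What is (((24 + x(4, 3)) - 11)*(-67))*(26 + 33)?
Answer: -458548/9 ≈ -50950.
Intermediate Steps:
x(Z, L) = -1/9 (x(Z, L) = (-1*1)/9 = (1/9)*(-1) = -1/9)
(((24 + x(4, 3)) - 11)*(-67))*(26 + 33) = (((24 - 1/9) - 11)*(-67))*(26 + 33) = ((215/9 - 11)*(-67))*59 = ((116/9)*(-67))*59 = -7772/9*59 = -458548/9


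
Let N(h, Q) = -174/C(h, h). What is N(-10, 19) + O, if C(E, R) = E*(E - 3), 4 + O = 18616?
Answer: 1209693/65 ≈ 18611.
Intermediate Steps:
O = 18612 (O = -4 + 18616 = 18612)
C(E, R) = E*(-3 + E)
N(h, Q) = -174/(h*(-3 + h)) (N(h, Q) = -174*1/(h*(-3 + h)) = -174/(h*(-3 + h)))
N(-10, 19) + O = -174/(-10*(-3 - 10)) + 18612 = -174*(-⅒)/(-13) + 18612 = -174*(-⅒)*(-1/13) + 18612 = -87/65 + 18612 = 1209693/65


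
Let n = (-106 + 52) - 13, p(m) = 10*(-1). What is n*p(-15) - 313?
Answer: 357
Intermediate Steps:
p(m) = -10
n = -67 (n = -54 - 13 = -67)
n*p(-15) - 313 = -67*(-10) - 313 = 670 - 313 = 357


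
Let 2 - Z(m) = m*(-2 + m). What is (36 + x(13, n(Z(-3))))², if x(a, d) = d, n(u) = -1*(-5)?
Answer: 1681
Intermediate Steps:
Z(m) = 2 - m*(-2 + m)
n(u) = 5
(36 + x(13, n(Z(-3))))² = (36 + 5)² = 41² = 1681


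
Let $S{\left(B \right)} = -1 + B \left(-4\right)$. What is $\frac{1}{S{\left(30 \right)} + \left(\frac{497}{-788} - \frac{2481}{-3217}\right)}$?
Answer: $- \frac{2534996}{306378337} \approx -0.0082741$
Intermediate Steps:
$S{\left(B \right)} = -1 - 4 B$
$\frac{1}{S{\left(30 \right)} + \left(\frac{497}{-788} - \frac{2481}{-3217}\right)} = \frac{1}{\left(-1 - 120\right) + \left(\frac{497}{-788} - \frac{2481}{-3217}\right)} = \frac{1}{\left(-1 - 120\right) + \left(497 \left(- \frac{1}{788}\right) - - \frac{2481}{3217}\right)} = \frac{1}{-121 + \left(- \frac{497}{788} + \frac{2481}{3217}\right)} = \frac{1}{-121 + \frac{356179}{2534996}} = \frac{1}{- \frac{306378337}{2534996}} = - \frac{2534996}{306378337}$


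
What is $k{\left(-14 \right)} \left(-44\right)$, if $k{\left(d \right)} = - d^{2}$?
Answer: $8624$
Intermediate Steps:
$k{\left(-14 \right)} \left(-44\right) = - \left(-14\right)^{2} \left(-44\right) = \left(-1\right) 196 \left(-44\right) = \left(-196\right) \left(-44\right) = 8624$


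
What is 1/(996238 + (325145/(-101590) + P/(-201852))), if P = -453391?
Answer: 2050614468/2042898099253699 ≈ 1.0038e-6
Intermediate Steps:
1/(996238 + (325145/(-101590) + P/(-201852))) = 1/(996238 + (325145/(-101590) - 453391/(-201852))) = 1/(996238 + (325145*(-1/101590) - 453391*(-1/201852))) = 1/(996238 + (-65029/20318 + 453391/201852)) = 1/(996238 - 1957117685/2050614468) = 1/(2042898099253699/2050614468) = 2050614468/2042898099253699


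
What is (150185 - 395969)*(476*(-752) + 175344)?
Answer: 44882124672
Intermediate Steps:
(150185 - 395969)*(476*(-752) + 175344) = -245784*(-357952 + 175344) = -245784*(-182608) = 44882124672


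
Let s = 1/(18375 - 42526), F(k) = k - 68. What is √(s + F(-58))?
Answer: I*√73492145077/24151 ≈ 11.225*I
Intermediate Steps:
F(k) = -68 + k
s = -1/24151 (s = 1/(-24151) = -1/24151 ≈ -4.1406e-5)
√(s + F(-58)) = √(-1/24151 + (-68 - 58)) = √(-1/24151 - 126) = √(-3043027/24151) = I*√73492145077/24151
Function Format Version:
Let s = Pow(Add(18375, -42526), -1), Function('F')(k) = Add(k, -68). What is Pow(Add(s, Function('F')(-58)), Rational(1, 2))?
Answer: Mul(Rational(1, 24151), I, Pow(73492145077, Rational(1, 2))) ≈ Mul(11.225, I)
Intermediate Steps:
Function('F')(k) = Add(-68, k)
s = Rational(-1, 24151) (s = Pow(-24151, -1) = Rational(-1, 24151) ≈ -4.1406e-5)
Pow(Add(s, Function('F')(-58)), Rational(1, 2)) = Pow(Add(Rational(-1, 24151), Add(-68, -58)), Rational(1, 2)) = Pow(Add(Rational(-1, 24151), -126), Rational(1, 2)) = Pow(Rational(-3043027, 24151), Rational(1, 2)) = Mul(Rational(1, 24151), I, Pow(73492145077, Rational(1, 2)))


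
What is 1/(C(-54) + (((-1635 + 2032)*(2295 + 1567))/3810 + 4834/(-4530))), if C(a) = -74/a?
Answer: 2588895/1042604027 ≈ 0.0024831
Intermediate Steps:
1/(C(-54) + (((-1635 + 2032)*(2295 + 1567))/3810 + 4834/(-4530))) = 1/(-74/(-54) + (((-1635 + 2032)*(2295 + 1567))/3810 + 4834/(-4530))) = 1/(-74*(-1/54) + ((397*3862)*(1/3810) + 4834*(-1/4530))) = 1/(37/27 + (1533214*(1/3810) - 2417/2265)) = 1/(37/27 + (766607/1905 - 2417/2265)) = 1/(37/27 + 38483566/95885) = 1/(1042604027/2588895) = 2588895/1042604027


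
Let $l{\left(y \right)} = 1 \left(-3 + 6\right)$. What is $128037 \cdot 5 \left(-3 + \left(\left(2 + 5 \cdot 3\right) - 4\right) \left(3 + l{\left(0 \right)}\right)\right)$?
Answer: $48013875$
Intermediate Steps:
$l{\left(y \right)} = 3$ ($l{\left(y \right)} = 1 \cdot 3 = 3$)
$128037 \cdot 5 \left(-3 + \left(\left(2 + 5 \cdot 3\right) - 4\right) \left(3 + l{\left(0 \right)}\right)\right) = 128037 \cdot 5 \left(-3 + \left(\left(2 + 5 \cdot 3\right) - 4\right) \left(3 + 3\right)\right) = 128037 \cdot 5 \left(-3 + \left(\left(2 + 15\right) - 4\right) 6\right) = 128037 \cdot 5 \left(-3 + \left(17 - 4\right) 6\right) = 128037 \cdot 5 \left(-3 + 13 \cdot 6\right) = 128037 \cdot 5 \left(-3 + 78\right) = 128037 \cdot 5 \cdot 75 = 128037 \cdot 375 = 48013875$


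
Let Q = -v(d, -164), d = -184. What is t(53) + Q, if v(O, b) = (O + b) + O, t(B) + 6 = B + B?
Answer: 632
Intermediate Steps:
t(B) = -6 + 2*B (t(B) = -6 + (B + B) = -6 + 2*B)
v(O, b) = b + 2*O
Q = 532 (Q = -(-164 + 2*(-184)) = -(-164 - 368) = -1*(-532) = 532)
t(53) + Q = (-6 + 2*53) + 532 = (-6 + 106) + 532 = 100 + 532 = 632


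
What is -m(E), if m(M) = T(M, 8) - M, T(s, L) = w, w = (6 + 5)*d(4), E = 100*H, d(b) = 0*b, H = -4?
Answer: -400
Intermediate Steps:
d(b) = 0
E = -400 (E = 100*(-4) = -400)
w = 0 (w = (6 + 5)*0 = 11*0 = 0)
T(s, L) = 0
m(M) = -M (m(M) = 0 - M = -M)
-m(E) = -(-1)*(-400) = -1*400 = -400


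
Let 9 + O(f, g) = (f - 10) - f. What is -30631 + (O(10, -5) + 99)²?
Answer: -24231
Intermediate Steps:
O(f, g) = -19 (O(f, g) = -9 + ((f - 10) - f) = -9 + ((-10 + f) - f) = -9 - 10 = -19)
-30631 + (O(10, -5) + 99)² = -30631 + (-19 + 99)² = -30631 + 80² = -30631 + 6400 = -24231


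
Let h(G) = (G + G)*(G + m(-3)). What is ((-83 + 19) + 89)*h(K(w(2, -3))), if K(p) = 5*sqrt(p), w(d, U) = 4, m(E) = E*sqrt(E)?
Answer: 5000 - 1500*I*sqrt(3) ≈ 5000.0 - 2598.1*I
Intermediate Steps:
m(E) = E**(3/2)
h(G) = 2*G*(G - 3*I*sqrt(3)) (h(G) = (G + G)*(G + (-3)**(3/2)) = (2*G)*(G - 3*I*sqrt(3)) = 2*G*(G - 3*I*sqrt(3)))
((-83 + 19) + 89)*h(K(w(2, -3))) = ((-83 + 19) + 89)*(2*(5*sqrt(4))*(5*sqrt(4) - 3*I*sqrt(3))) = (-64 + 89)*(2*(5*2)*(5*2 - 3*I*sqrt(3))) = 25*(2*10*(10 - 3*I*sqrt(3))) = 25*(200 - 60*I*sqrt(3)) = 5000 - 1500*I*sqrt(3)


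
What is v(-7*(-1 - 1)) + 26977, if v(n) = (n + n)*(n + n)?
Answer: 27761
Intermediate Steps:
v(n) = 4*n**2 (v(n) = (2*n)*(2*n) = 4*n**2)
v(-7*(-1 - 1)) + 26977 = 4*(-7*(-1 - 1))**2 + 26977 = 4*(-7*(-2))**2 + 26977 = 4*14**2 + 26977 = 4*196 + 26977 = 784 + 26977 = 27761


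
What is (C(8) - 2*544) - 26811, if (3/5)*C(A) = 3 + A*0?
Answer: -27894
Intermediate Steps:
C(A) = 5 (C(A) = 5*(3 + A*0)/3 = 5*(3 + 0)/3 = (5/3)*3 = 5)
(C(8) - 2*544) - 26811 = (5 - 2*544) - 26811 = (5 - 1088) - 26811 = -1083 - 26811 = -27894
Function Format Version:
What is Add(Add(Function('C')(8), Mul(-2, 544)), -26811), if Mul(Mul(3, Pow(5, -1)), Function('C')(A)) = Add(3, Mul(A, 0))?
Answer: -27894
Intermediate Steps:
Function('C')(A) = 5 (Function('C')(A) = Mul(Rational(5, 3), Add(3, Mul(A, 0))) = Mul(Rational(5, 3), Add(3, 0)) = Mul(Rational(5, 3), 3) = 5)
Add(Add(Function('C')(8), Mul(-2, 544)), -26811) = Add(Add(5, Mul(-2, 544)), -26811) = Add(Add(5, -1088), -26811) = Add(-1083, -26811) = -27894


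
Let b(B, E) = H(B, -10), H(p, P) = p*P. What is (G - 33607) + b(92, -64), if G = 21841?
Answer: -12686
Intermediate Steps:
H(p, P) = P*p
b(B, E) = -10*B
(G - 33607) + b(92, -64) = (21841 - 33607) - 10*92 = -11766 - 920 = -12686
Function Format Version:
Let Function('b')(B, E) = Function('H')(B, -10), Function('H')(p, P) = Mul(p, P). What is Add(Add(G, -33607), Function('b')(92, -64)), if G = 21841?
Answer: -12686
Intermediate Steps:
Function('H')(p, P) = Mul(P, p)
Function('b')(B, E) = Mul(-10, B)
Add(Add(G, -33607), Function('b')(92, -64)) = Add(Add(21841, -33607), Mul(-10, 92)) = Add(-11766, -920) = -12686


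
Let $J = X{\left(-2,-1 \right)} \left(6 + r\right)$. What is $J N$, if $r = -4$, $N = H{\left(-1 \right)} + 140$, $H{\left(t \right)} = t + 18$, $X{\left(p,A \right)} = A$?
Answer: $-314$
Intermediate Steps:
$H{\left(t \right)} = 18 + t$
$N = 157$ ($N = \left(18 - 1\right) + 140 = 17 + 140 = 157$)
$J = -2$ ($J = - (6 - 4) = \left(-1\right) 2 = -2$)
$J N = \left(-2\right) 157 = -314$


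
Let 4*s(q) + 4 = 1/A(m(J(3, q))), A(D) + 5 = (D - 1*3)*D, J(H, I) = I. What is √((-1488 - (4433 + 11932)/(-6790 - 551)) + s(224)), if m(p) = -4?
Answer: 21*I*√42715534289/112562 ≈ 38.559*I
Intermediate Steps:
A(D) = -5 + D*(-3 + D) (A(D) = -5 + (D - 1*3)*D = -5 + (D - 3)*D = -5 + (-3 + D)*D = -5 + D*(-3 + D))
s(q) = -91/92 (s(q) = -1 + 1/(4*(-5 + (-4)² - 3*(-4))) = -1 + 1/(4*(-5 + 16 + 12)) = -1 + (¼)/23 = -1 + (¼)*(1/23) = -1 + 1/92 = -91/92)
√((-1488 - (4433 + 11932)/(-6790 - 551)) + s(224)) = √((-1488 - (4433 + 11932)/(-6790 - 551)) - 91/92) = √((-1488 - 16365/(-7341)) - 91/92) = √((-1488 - 16365*(-1)/7341) - 91/92) = √((-1488 - 1*(-5455/2447)) - 91/92) = √((-1488 + 5455/2447) - 91/92) = √(-3635681/2447 - 91/92) = √(-334705329/225124) = 21*I*√42715534289/112562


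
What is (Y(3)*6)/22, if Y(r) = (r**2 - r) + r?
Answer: 27/11 ≈ 2.4545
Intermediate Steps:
Y(r) = r**2
(Y(3)*6)/22 = (3**2*6)/22 = (9*6)*(1/22) = 54*(1/22) = 27/11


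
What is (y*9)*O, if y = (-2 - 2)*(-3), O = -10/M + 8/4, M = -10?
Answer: 324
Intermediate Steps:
O = 3 (O = -10/(-10) + 8/4 = -10*(-⅒) + 8*(¼) = 1 + 2 = 3)
y = 12 (y = -4*(-3) = 12)
(y*9)*O = (12*9)*3 = 108*3 = 324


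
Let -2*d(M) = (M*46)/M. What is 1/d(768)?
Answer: -1/23 ≈ -0.043478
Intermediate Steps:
d(M) = -23 (d(M) = -M*46/(2*M) = -46*M/(2*M) = -1/2*46 = -23)
1/d(768) = 1/(-23) = -1/23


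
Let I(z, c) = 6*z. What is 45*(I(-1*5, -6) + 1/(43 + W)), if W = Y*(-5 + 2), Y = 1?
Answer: -10791/8 ≈ -1348.9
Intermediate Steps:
W = -3 (W = 1*(-5 + 2) = 1*(-3) = -3)
45*(I(-1*5, -6) + 1/(43 + W)) = 45*(6*(-1*5) + 1/(43 - 3)) = 45*(6*(-5) + 1/40) = 45*(-30 + 1/40) = 45*(-1199/40) = -10791/8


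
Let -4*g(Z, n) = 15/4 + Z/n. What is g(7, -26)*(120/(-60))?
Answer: 181/104 ≈ 1.7404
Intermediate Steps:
g(Z, n) = -15/16 - Z/(4*n) (g(Z, n) = -(15/4 + Z/n)/4 = -15/16 - Z/(4*n))
g(7, -26)*(120/(-60)) = (-15/16 - 1/4*7/(-26))*(120/(-60)) = (-15/16 - 1/4*7*(-1/26))*(120*(-1/60)) = (-15/16 + 7/104)*(-2) = -181/208*(-2) = 181/104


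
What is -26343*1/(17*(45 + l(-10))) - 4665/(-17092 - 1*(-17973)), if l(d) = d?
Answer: -25983858/524195 ≈ -49.569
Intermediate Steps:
-26343*1/(17*(45 + l(-10))) - 4665/(-17092 - 1*(-17973)) = -26343*1/(17*(45 - 10)) - 4665/(-17092 - 1*(-17973)) = -26343/(35*17) - 4665/(-17092 + 17973) = -26343/595 - 4665/881 = -25983858/524195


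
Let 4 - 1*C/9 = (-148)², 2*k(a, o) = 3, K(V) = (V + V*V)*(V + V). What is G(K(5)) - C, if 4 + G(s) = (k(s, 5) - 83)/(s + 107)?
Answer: 160435981/814 ≈ 1.9710e+5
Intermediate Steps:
K(V) = 2*V*(V + V²) (K(V) = (V + V²)*(2*V) = 2*V*(V + V²))
k(a, o) = 3/2 (k(a, o) = (½)*3 = 3/2)
C = -197100 (C = 36 - 9*(-148)² = 36 - 9*21904 = 36 - 197136 = -197100)
G(s) = -4 - 163/(2*(107 + s)) (G(s) = -4 + (3/2 - 83)/(s + 107) = -4 - 163/(2*(107 + s)))
G(K(5)) - C = (-1019 - 16*5²*(1 + 5))/(2*(107 + 2*5²*(1 + 5))) - 1*(-197100) = (-1019 - 16*25*6)/(2*(107 + 2*25*6)) + 197100 = (-1019 - 8*300)/(2*(107 + 300)) + 197100 = (½)*(-1019 - 2400)/407 + 197100 = (½)*(1/407)*(-3419) + 197100 = -3419/814 + 197100 = 160435981/814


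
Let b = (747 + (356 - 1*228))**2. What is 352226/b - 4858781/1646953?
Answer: -9154240629/3676234375 ≈ -2.4901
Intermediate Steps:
b = 765625 (b = (747 + (356 - 228))**2 = (747 + 128)**2 = 875**2 = 765625)
352226/b - 4858781/1646953 = 352226/765625 - 4858781/1646953 = 352226*(1/765625) - 4858781*1/1646953 = 50318/109375 - 4858781/1646953 = -9154240629/3676234375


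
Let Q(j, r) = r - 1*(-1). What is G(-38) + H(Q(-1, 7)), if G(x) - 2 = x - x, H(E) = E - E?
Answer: 2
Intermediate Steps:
Q(j, r) = 1 + r (Q(j, r) = r + 1 = 1 + r)
H(E) = 0
G(x) = 2 (G(x) = 2 + (x - x) = 2 + 0 = 2)
G(-38) + H(Q(-1, 7)) = 2 + 0 = 2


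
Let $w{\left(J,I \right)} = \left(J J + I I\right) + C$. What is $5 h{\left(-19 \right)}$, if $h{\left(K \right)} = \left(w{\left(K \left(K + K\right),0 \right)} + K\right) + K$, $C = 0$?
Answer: $2606230$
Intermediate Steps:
$w{\left(J,I \right)} = I^{2} + J^{2}$ ($w{\left(J,I \right)} = \left(J J + I I\right) + 0 = \left(J^{2} + I^{2}\right) + 0 = \left(I^{2} + J^{2}\right) + 0 = I^{2} + J^{2}$)
$h{\left(K \right)} = 2 K + 4 K^{4}$ ($h{\left(K \right)} = \left(\left(0^{2} + \left(K \left(K + K\right)\right)^{2}\right) + K\right) + K = \left(\left(0 + \left(K 2 K\right)^{2}\right) + K\right) + K = \left(\left(0 + \left(2 K^{2}\right)^{2}\right) + K\right) + K = \left(\left(0 + 4 K^{4}\right) + K\right) + K = \left(4 K^{4} + K\right) + K = \left(K + 4 K^{4}\right) + K = 2 K + 4 K^{4}$)
$5 h{\left(-19 \right)} = 5 \left(2 \left(-19\right) + 4 \left(-19\right)^{4}\right) = 5 \left(-38 + 4 \cdot 130321\right) = 5 \left(-38 + 521284\right) = 5 \cdot 521246 = 2606230$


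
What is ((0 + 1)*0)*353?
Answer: 0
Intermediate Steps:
((0 + 1)*0)*353 = (1*0)*353 = 0*353 = 0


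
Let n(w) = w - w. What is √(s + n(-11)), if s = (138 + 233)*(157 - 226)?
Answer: I*√25599 ≈ 160.0*I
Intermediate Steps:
s = -25599 (s = 371*(-69) = -25599)
n(w) = 0
√(s + n(-11)) = √(-25599 + 0) = √(-25599) = I*√25599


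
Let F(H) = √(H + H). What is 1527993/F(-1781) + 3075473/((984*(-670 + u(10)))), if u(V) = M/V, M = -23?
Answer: -15377365/3307716 - 1527993*I*√3562/3562 ≈ -4.6489 - 25602.0*I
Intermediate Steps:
F(H) = √2*√H (F(H) = √(2*H) = √2*√H)
u(V) = -23/V
1527993/F(-1781) + 3075473/((984*(-670 + u(10)))) = 1527993/((√2*√(-1781))) + 3075473/((984*(-670 - 23/10))) = 1527993/((√2*(I*√1781))) + 3075473/((984*(-670 - 23*⅒))) = 1527993/((I*√3562)) + 3075473/((984*(-670 - 23/10))) = 1527993*(-I*√3562/3562) + 3075473/((984*(-6723/10))) = -1527993*I*√3562/3562 + 3075473/(-3307716/5) = -1527993*I*√3562/3562 + 3075473*(-5/3307716) = -1527993*I*√3562/3562 - 15377365/3307716 = -15377365/3307716 - 1527993*I*√3562/3562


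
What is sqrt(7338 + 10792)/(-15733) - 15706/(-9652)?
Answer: 7853/4826 - 7*sqrt(370)/15733 ≈ 1.6187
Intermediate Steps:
sqrt(7338 + 10792)/(-15733) - 15706/(-9652) = sqrt(18130)*(-1/15733) - 15706*(-1/9652) = (7*sqrt(370))*(-1/15733) + 7853/4826 = -7*sqrt(370)/15733 + 7853/4826 = 7853/4826 - 7*sqrt(370)/15733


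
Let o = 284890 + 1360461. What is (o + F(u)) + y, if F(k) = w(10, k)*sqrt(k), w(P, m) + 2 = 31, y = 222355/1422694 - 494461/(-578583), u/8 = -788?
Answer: 193480836005897743/117592366086 + 116*I*sqrt(394) ≈ 1.6454e+6 + 2302.5*I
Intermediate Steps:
u = -6304 (u = 8*(-788) = -6304)
y = 118873931557/117592366086 (y = 222355*(1/1422694) - 494461*(-1/578583) = 31765/203242 + 494461/578583 = 118873931557/117592366086 ≈ 1.0109)
w(P, m) = 29 (w(P, m) = -2 + 31 = 29)
o = 1645351
F(k) = 29*sqrt(k)
(o + F(u)) + y = (1645351 + 29*sqrt(-6304)) + 118873931557/117592366086 = (1645351 + 29*(4*I*sqrt(394))) + 118873931557/117592366086 = (1645351 + 116*I*sqrt(394)) + 118873931557/117592366086 = 193480836005897743/117592366086 + 116*I*sqrt(394)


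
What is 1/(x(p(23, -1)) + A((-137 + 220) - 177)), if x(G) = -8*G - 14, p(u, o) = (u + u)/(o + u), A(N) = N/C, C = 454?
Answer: -2497/77243 ≈ -0.032327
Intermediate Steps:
A(N) = N/454
p(u, o) = 2*u/(o + u) (p(u, o) = (2*u)/(o + u) = 2*u/(o + u))
x(G) = -14 - 8*G
1/(x(p(23, -1)) + A((-137 + 220) - 177)) = 1/((-14 - 16*23/(-1 + 23)) + ((-137 + 220) - 177)/454) = 1/((-14 - 16*23/22) + (83 - 177)/454) = 1/((-14 - 16*23/22) + (1/454)*(-94)) = 1/((-14 - 8*23/11) - 47/227) = 1/((-14 - 184/11) - 47/227) = 1/(-338/11 - 47/227) = 1/(-77243/2497) = -2497/77243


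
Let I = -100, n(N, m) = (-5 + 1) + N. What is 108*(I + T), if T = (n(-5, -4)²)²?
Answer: 697788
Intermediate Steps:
n(N, m) = -4 + N
T = 6561 (T = ((-4 - 5)²)² = ((-9)²)² = 81² = 6561)
108*(I + T) = 108*(-100 + 6561) = 108*6461 = 697788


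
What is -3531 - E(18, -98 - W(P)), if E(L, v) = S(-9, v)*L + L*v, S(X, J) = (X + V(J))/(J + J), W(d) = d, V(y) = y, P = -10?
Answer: -172209/88 ≈ -1956.9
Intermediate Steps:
S(X, J) = (J + X)/(2*J) (S(X, J) = (X + J)/(J + J) = (J + X)/((2*J)) = (J + X)*(1/(2*J)) = (J + X)/(2*J))
E(L, v) = L*v + L*(-9 + v)/(2*v) (E(L, v) = ((v - 9)/(2*v))*L + L*v = ((-9 + v)/(2*v))*L + L*v = L*(-9 + v)/(2*v) + L*v = L*v + L*(-9 + v)/(2*v))
-3531 - E(18, -98 - W(P)) = -3531 - 18*(-9 + (-98 - 1*(-10)) + 2*(-98 - 1*(-10))²)/(2*(-98 - 1*(-10))) = -3531 - 18*(-9 + (-98 + 10) + 2*(-98 + 10)²)/(2*(-98 + 10)) = -3531 - 18*(-9 - 88 + 2*(-88)²)/(2*(-88)) = -3531 - 18*(-1)*(-9 - 88 + 2*7744)/(2*88) = -3531 - 18*(-1)*(-9 - 88 + 15488)/(2*88) = -3531 - 18*(-1)*15391/(2*88) = -3531 - 1*(-138519/88) = -3531 + 138519/88 = -172209/88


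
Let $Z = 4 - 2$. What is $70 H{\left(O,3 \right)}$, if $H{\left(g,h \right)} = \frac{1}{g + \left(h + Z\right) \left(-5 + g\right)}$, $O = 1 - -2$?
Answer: $-10$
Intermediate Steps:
$Z = 2$
$O = 3$ ($O = 1 + 2 = 3$)
$H{\left(g,h \right)} = \frac{1}{g + \left(-5 + g\right) \left(2 + h\right)}$ ($H{\left(g,h \right)} = \frac{1}{g + \left(h + 2\right) \left(-5 + g\right)} = \frac{1}{g + \left(2 + h\right) \left(-5 + g\right)} = \frac{1}{g + \left(-5 + g\right) \left(2 + h\right)}$)
$70 H{\left(O,3 \right)} = \frac{70}{-10 - 15 + 3 \cdot 3 + 3 \cdot 3} = \frac{70}{-10 - 15 + 9 + 9} = \frac{70}{-7} = 70 \left(- \frac{1}{7}\right) = -10$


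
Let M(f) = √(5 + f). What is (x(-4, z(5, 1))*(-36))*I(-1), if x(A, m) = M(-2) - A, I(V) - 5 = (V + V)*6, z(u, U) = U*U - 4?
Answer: 1008 + 252*√3 ≈ 1444.5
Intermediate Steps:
z(u, U) = -4 + U² (z(u, U) = U² - 4 = -4 + U²)
I(V) = 5 + 12*V (I(V) = 5 + (V + V)*6 = 5 + (2*V)*6 = 5 + 12*V)
x(A, m) = √3 - A (x(A, m) = √(5 - 2) - A = √3 - A)
(x(-4, z(5, 1))*(-36))*I(-1) = ((√3 - 1*(-4))*(-36))*(5 + 12*(-1)) = ((√3 + 4)*(-36))*(5 - 12) = ((4 + √3)*(-36))*(-7) = (-144 - 36*√3)*(-7) = 1008 + 252*√3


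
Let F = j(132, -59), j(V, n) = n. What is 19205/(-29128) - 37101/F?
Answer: 1079544833/1718552 ≈ 628.17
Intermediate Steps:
F = -59
19205/(-29128) - 37101/F = 19205/(-29128) - 37101/(-59) = 19205*(-1/29128) - 37101*(-1/59) = -19205/29128 + 37101/59 = 1079544833/1718552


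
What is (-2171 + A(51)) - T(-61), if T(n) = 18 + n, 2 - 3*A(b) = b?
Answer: -6433/3 ≈ -2144.3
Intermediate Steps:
A(b) = ⅔ - b/3
(-2171 + A(51)) - T(-61) = (-2171 + (⅔ - ⅓*51)) - (18 - 61) = (-2171 + (⅔ - 17)) - 1*(-43) = (-2171 - 49/3) + 43 = -6562/3 + 43 = -6433/3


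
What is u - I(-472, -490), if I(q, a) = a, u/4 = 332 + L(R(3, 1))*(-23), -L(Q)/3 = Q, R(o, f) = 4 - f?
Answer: 2646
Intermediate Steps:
L(Q) = -3*Q
u = 2156 (u = 4*(332 - 3*(4 - 1*1)*(-23)) = 4*(332 - 3*(4 - 1)*(-23)) = 4*(332 - 3*3*(-23)) = 4*(332 - 9*(-23)) = 4*(332 + 207) = 4*539 = 2156)
u - I(-472, -490) = 2156 - 1*(-490) = 2156 + 490 = 2646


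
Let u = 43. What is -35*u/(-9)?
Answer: 1505/9 ≈ 167.22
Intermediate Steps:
-35*u/(-9) = -35*43/(-9) = -1505*(-⅑) = 1505/9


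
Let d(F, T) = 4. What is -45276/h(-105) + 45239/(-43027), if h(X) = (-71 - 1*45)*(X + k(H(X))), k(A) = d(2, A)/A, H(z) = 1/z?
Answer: -55989828/31194575 ≈ -1.7949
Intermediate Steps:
k(A) = 4/A
h(X) = -580*X (h(X) = (-71 - 1*45)*(X + 4/(1/X)) = (-71 - 45)*(X + 4*X) = -580*X)
-45276/h(-105) + 45239/(-43027) = -45276/((-580*(-105))) + 45239/(-43027) = -45276/60900 + 45239*(-1/43027) = -45276*1/60900 - 45239/43027 = -539/725 - 45239/43027 = -55989828/31194575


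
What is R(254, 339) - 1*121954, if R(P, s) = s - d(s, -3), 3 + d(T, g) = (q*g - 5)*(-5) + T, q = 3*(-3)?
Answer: -121841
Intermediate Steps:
q = -9
d(T, g) = 22 + T + 45*g (d(T, g) = -3 + ((-9*g - 5)*(-5) + T) = -3 + ((-5 - 9*g)*(-5) + T) = -3 + ((25 + 45*g) + T) = -3 + (25 + T + 45*g) = 22 + T + 45*g)
R(P, s) = 113 (R(P, s) = s - (22 + s + 45*(-3)) = s - (22 + s - 135) = s - (-113 + s) = s + (113 - s) = 113)
R(254, 339) - 1*121954 = 113 - 1*121954 = 113 - 121954 = -121841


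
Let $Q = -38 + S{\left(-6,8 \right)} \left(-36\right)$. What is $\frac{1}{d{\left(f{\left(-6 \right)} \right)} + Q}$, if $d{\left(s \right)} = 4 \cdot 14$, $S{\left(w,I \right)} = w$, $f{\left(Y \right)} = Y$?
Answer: $\frac{1}{234} \approx 0.0042735$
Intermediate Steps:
$d{\left(s \right)} = 56$
$Q = 178$ ($Q = -38 - -216 = -38 + 216 = 178$)
$\frac{1}{d{\left(f{\left(-6 \right)} \right)} + Q} = \frac{1}{56 + 178} = \frac{1}{234}$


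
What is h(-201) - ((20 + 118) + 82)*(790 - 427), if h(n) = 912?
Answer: -78948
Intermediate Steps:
h(-201) - ((20 + 118) + 82)*(790 - 427) = 912 - ((20 + 118) + 82)*(790 - 427) = 912 - (138 + 82)*363 = 912 - 220*363 = 912 - 1*79860 = 912 - 79860 = -78948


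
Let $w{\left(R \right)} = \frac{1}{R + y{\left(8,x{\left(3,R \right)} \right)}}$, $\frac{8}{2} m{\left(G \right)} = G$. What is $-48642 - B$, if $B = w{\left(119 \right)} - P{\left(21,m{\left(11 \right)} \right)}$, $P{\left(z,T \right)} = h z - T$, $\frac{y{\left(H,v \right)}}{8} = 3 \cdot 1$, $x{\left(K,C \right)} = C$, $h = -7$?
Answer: $- \frac{27908885}{572} \approx -48792.0$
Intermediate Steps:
$m{\left(G \right)} = \frac{G}{4}$
$y{\left(H,v \right)} = 24$ ($y{\left(H,v \right)} = 8 \cdot 3 \cdot 1 = 8 \cdot 3 = 24$)
$w{\left(R \right)} = \frac{1}{24 + R}$ ($w{\left(R \right)} = \frac{1}{R + 24} = \frac{1}{24 + R}$)
$P{\left(z,T \right)} = - T - 7 z$ ($P{\left(z,T \right)} = - 7 z - T = - T - 7 z$)
$B = \frac{85661}{572}$ ($B = \frac{1}{24 + 119} - \left(- \frac{11}{4} - 147\right) = \frac{1}{143} - \left(\left(-1\right) \frac{11}{4} - 147\right) = \frac{1}{143} - \left(- \frac{11}{4} - 147\right) = \frac{1}{143} - - \frac{599}{4} = \frac{1}{143} + \frac{599}{4} = \frac{85661}{572} \approx 149.76$)
$-48642 - B = -48642 - \frac{85661}{572} = - \frac{27908885}{572}$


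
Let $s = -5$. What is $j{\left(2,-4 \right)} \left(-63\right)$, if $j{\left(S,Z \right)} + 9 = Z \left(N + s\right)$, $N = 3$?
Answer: $63$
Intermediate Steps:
$j{\left(S,Z \right)} = -9 - 2 Z$ ($j{\left(S,Z \right)} = -9 + Z \left(3 - 5\right) = -9 + Z \left(-2\right) = -9 - 2 Z$)
$j{\left(2,-4 \right)} \left(-63\right) = \left(-9 - -8\right) \left(-63\right) = \left(-9 + 8\right) \left(-63\right) = \left(-1\right) \left(-63\right) = 63$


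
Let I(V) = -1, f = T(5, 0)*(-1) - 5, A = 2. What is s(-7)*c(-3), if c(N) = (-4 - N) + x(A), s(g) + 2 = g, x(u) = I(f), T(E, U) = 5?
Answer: 18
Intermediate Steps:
f = -10 (f = 5*(-1) - 5 = -5 - 5 = -10)
x(u) = -1
s(g) = -2 + g
c(N) = -5 - N (c(N) = (-4 - N) - 1 = -5 - N)
s(-7)*c(-3) = (-2 - 7)*(-5 - 1*(-3)) = -9*(-5 + 3) = -9*(-2) = 18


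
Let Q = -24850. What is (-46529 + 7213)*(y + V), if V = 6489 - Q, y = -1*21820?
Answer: -374249004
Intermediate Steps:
y = -21820
V = 31339 (V = 6489 - 1*(-24850) = 6489 + 24850 = 31339)
(-46529 + 7213)*(y + V) = (-46529 + 7213)*(-21820 + 31339) = -39316*9519 = -374249004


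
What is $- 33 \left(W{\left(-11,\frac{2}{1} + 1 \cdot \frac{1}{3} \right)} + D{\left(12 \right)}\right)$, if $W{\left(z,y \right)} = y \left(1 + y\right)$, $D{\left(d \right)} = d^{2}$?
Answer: $- \frac{15026}{3} \approx -5008.7$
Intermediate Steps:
$- 33 \left(W{\left(-11,\frac{2}{1} + 1 \cdot \frac{1}{3} \right)} + D{\left(12 \right)}\right) = - 33 \left(\left(\frac{2}{1} + 1 \cdot \frac{1}{3}\right) \left(1 + \left(\frac{2}{1} + 1 \cdot \frac{1}{3}\right)\right) + 12^{2}\right) = - 33 \left(\left(2 \cdot 1 + 1 \cdot \frac{1}{3}\right) \left(1 + \left(2 \cdot 1 + 1 \cdot \frac{1}{3}\right)\right) + 144\right) = - 33 \left(\left(2 + \frac{1}{3}\right) \left(1 + \left(2 + \frac{1}{3}\right)\right) + 144\right) = - 33 \left(\frac{7 \left(1 + \frac{7}{3}\right)}{3} + 144\right) = - 33 \left(\frac{7}{3} \cdot \frac{10}{3} + 144\right) = - 33 \left(\frac{70}{9} + 144\right) = \left(-33\right) \frac{1366}{9} = - \frac{15026}{3}$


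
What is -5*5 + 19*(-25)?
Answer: -500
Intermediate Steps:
-5*5 + 19*(-25) = -25 - 475 = -500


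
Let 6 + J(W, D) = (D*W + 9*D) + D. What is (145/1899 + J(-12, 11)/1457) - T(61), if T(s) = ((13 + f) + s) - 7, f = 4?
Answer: -196287760/2766843 ≈ -70.943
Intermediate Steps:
J(W, D) = -6 + 10*D + D*W (J(W, D) = -6 + ((D*W + 9*D) + D) = -6 + ((9*D + D*W) + D) = -6 + (10*D + D*W) = -6 + 10*D + D*W)
T(s) = 10 + s (T(s) = ((13 + 4) + s) - 7 = (17 + s) - 7 = 10 + s)
(145/1899 + J(-12, 11)/1457) - T(61) = (145/1899 + (-6 + 10*11 + 11*(-12))/1457) - (10 + 61) = (145*(1/1899) + (-6 + 110 - 132)*(1/1457)) - 1*71 = (145/1899 - 28*1/1457) - 71 = (145/1899 - 28/1457) - 71 = 158093/2766843 - 71 = -196287760/2766843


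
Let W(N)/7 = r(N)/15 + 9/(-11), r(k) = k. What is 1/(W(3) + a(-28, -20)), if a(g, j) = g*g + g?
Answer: 55/41342 ≈ 0.0013304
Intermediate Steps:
a(g, j) = g + g² (a(g, j) = g² + g = g + g²)
W(N) = -63/11 + 7*N/15 (W(N) = 7*(N/15 + 9/(-11)) = 7*(N*(1/15) + 9*(-1/11)) = 7*(N/15 - 9/11) = 7*(-9/11 + N/15) = -63/11 + 7*N/15)
1/(W(3) + a(-28, -20)) = 1/((-63/11 + (7/15)*3) - 28*(1 - 28)) = 1/((-63/11 + 7/5) - 28*(-27)) = 1/(-238/55 + 756) = 1/(41342/55) = 55/41342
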